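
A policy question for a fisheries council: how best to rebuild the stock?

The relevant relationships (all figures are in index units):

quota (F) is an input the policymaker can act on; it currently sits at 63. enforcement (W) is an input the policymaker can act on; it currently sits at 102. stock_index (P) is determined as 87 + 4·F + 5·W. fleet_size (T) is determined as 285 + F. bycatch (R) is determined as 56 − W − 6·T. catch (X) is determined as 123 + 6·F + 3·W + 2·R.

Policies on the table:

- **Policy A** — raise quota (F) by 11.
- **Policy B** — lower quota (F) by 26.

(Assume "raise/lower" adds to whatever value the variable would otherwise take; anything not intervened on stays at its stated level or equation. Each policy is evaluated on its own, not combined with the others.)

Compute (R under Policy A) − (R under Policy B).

-222

Policy A (F + 11):
  F = 63 + 11 = 74
  W = 102
  T = 285 + 74 = 359
  R = 56 − 102 − 6·359 = -2200
Policy B (F − 26):
  F = 63 − 26 = 37
  W = 102
  T = 285 + 37 = 322
  R = 56 − 102 − 6·322 = -1978
R: -2200 − (-1978) = -222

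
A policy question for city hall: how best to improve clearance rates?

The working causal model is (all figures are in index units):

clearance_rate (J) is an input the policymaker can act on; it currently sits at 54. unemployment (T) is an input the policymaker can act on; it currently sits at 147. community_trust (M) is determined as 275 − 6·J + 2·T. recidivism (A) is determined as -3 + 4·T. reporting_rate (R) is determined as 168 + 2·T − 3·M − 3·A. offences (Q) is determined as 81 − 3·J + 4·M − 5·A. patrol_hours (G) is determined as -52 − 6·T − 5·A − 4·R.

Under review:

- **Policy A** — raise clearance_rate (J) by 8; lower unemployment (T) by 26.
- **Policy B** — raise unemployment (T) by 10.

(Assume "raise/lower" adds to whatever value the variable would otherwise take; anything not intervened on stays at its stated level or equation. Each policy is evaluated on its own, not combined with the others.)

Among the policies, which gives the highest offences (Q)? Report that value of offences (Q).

-1930

Policy A (J + 8, T − 26):
  J = 54 + 8 = 62
  T = 147 − 26 = 121
  M = 275 − 6·62 + 2·121 = 145
  A = -3 + 4·121 = 481
  Q = 81 − 3·62 + 4·145 − 5·481 = -1930
Policy B (T + 10):
  J = 54
  T = 147 + 10 = 157
  M = 275 − 6·54 + 2·157 = 265
  A = -3 + 4·157 = 625
  Q = 81 − 3·54 + 4·265 − 5·625 = -2146
Comparing — Policy A: Q=-1930, Policy B: Q=-2146. Highest is -1930 (Policy A).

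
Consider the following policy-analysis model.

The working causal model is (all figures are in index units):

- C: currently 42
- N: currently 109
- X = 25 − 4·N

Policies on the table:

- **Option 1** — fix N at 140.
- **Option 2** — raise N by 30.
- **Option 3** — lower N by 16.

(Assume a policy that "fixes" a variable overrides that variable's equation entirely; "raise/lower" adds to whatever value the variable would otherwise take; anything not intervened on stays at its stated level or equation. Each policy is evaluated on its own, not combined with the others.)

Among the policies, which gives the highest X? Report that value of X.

-347

Option 1 (N := 140):
  N = 140
  X = 25 − 4·140 = -535
Option 2 (N + 30):
  N = 109 + 30 = 139
  X = 25 − 4·139 = -531
Option 3 (N − 16):
  N = 109 − 16 = 93
  X = 25 − 4·93 = -347
Comparing — Option 1: X=-535, Option 2: X=-531, Option 3: X=-347. Highest is -347 (Option 3).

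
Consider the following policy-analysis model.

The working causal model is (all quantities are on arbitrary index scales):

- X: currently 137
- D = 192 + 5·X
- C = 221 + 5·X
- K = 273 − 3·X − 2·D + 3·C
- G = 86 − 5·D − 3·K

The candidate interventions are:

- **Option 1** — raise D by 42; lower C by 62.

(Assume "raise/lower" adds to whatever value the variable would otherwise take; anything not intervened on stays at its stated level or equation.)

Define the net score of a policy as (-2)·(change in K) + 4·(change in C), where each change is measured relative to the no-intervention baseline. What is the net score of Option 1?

292

Baseline:
  X = 137
  D = 192 + 5·137 = 877
  C = 221 + 5·137 = 906
  K = 273 − 3·137 − 2·877 + 3·906 = 826
Option 1 (D + 42, C − 62):
  X = 137
  D = 192 + 5·137 (+42 from intervention) = 919
  C = 221 + 5·137 (−62 from intervention) = 844
  K = 273 − 3·137 − 2·919 + 3·844 = 556
ΔK = 556 − 826 = -270; ΔC = 844 − 906 = -62
Score = (-2)·(-270) + 4·(-62) = 292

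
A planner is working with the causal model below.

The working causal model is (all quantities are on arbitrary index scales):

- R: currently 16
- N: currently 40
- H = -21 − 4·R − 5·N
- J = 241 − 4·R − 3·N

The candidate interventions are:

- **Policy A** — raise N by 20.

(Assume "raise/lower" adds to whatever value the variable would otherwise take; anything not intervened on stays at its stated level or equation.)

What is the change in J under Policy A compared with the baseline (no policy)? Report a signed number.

Baseline:
  R = 16
  N = 40
  J = 241 − 4·16 − 3·40 = 57
Policy A (N + 20):
  R = 16
  N = 40 + 20 = 60
  J = 241 − 4·16 − 3·60 = -3
Change in J: -3 − 57 = -60

-60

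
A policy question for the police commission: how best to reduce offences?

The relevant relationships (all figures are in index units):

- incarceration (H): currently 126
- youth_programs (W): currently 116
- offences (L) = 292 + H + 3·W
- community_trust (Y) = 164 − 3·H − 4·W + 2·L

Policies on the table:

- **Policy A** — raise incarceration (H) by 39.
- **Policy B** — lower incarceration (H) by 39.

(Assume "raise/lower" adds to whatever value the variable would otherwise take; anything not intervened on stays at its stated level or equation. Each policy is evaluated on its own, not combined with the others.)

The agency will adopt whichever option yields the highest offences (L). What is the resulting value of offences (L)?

805

Policy A (H + 39):
  H = 126 + 39 = 165
  W = 116
  L = 292 + 165 + 3·116 = 805
Policy B (H − 39):
  H = 126 − 39 = 87
  W = 116
  L = 292 + 87 + 3·116 = 727
Comparing — Policy A: L=805, Policy B: L=727. Highest is 805 (Policy A).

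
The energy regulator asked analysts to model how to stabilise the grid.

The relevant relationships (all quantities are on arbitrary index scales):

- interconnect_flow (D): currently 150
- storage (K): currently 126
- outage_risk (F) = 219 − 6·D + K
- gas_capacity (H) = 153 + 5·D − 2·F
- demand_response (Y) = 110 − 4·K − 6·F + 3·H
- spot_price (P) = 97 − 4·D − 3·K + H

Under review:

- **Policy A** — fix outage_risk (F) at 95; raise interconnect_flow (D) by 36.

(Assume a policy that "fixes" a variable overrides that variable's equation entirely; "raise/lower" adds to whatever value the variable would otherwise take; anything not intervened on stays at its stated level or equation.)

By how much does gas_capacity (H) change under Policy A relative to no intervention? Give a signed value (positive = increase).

Baseline:
  D = 150
  K = 126
  F = 219 − 6·150 + 126 = -555
  H = 153 + 5·150 − 2·(-555) = 2013
Policy A (F := 95, D + 36):
  D = 150 + 36 = 186
  K = 126
  F = 95
  H = 153 + 5·186 − 2·95 = 893
Change in H: 893 − 2013 = -1120

-1120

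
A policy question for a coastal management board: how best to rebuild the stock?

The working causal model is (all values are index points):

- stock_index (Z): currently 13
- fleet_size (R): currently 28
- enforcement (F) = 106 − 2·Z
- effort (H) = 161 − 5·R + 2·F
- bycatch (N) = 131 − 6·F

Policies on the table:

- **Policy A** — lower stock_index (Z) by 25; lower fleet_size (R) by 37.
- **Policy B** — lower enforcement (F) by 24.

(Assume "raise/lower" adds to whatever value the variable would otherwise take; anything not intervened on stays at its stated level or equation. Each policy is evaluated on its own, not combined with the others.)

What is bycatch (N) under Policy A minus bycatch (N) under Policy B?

Policy A (Z − 25, R − 37):
  Z = 13 − 25 = -12
  F = 106 − 2·(-12) = 130
  N = 131 − 6·130 = -649
Policy B (F − 24):
  Z = 13
  F = 106 − 2·13 (−24 from intervention) = 56
  N = 131 − 6·56 = -205
N: -649 − (-205) = -444

-444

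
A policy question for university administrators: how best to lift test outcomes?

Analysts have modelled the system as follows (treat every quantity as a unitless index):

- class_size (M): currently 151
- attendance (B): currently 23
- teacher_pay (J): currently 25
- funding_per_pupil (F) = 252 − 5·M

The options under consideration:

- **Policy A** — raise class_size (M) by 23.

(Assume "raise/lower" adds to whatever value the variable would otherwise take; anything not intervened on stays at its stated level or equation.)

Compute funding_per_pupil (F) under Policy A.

-618

Policy A (M + 23):
  M = 151 + 23 = 174
  F = 252 − 5·174 = -618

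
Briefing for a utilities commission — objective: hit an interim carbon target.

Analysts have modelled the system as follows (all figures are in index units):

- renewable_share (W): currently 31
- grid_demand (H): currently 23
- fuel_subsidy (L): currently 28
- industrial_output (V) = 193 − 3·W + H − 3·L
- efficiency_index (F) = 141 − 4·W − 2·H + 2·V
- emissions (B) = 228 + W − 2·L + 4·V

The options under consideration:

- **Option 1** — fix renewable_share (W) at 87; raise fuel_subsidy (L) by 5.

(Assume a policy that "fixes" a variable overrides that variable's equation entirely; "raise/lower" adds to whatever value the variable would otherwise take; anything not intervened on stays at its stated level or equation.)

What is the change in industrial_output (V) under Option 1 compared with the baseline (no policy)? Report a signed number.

-183

Baseline:
  W = 31
  H = 23
  L = 28
  V = 193 − 3·31 + 23 − 3·28 = 39
Option 1 (W := 87, L + 5):
  W = 87
  H = 23
  L = 28 + 5 = 33
  V = 193 − 3·87 + 23 − 3·33 = -144
Change in V: -144 − 39 = -183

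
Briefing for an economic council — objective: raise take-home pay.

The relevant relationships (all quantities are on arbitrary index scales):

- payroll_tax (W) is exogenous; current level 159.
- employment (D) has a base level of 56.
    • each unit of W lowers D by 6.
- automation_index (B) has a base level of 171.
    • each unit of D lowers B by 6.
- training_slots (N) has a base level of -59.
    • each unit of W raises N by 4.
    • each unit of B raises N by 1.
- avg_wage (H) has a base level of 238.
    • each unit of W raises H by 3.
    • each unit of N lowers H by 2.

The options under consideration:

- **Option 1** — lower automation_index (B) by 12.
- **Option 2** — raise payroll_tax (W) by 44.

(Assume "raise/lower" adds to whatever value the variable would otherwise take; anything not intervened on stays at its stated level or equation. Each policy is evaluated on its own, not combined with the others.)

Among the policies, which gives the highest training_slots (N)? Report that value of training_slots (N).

Option 1 (B − 12):
  W = 159
  D = 56 − 6·159 = -898
  B = 171 − 6·(-898) (−12 from intervention) = 5547
  N = -59 + 4·159 + 5547 = 6124
Option 2 (W + 44):
  W = 159 + 44 = 203
  D = 56 − 6·203 = -1162
  B = 171 − 6·(-1162) = 7143
  N = -59 + 4·203 + 7143 = 7896
Comparing — Option 1: N=6124, Option 2: N=7896. Highest is 7896 (Option 2).

7896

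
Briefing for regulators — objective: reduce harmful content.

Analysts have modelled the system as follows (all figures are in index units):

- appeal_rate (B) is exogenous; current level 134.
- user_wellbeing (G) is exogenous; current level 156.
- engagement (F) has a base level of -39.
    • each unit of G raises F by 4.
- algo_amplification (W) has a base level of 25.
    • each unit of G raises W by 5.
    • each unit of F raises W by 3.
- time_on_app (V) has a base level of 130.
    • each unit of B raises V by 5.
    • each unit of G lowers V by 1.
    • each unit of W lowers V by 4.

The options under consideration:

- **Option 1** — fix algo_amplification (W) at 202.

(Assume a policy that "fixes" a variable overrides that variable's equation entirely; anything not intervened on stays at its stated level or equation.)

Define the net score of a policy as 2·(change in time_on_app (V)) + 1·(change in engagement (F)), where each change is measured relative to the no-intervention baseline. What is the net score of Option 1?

18864

Baseline:
  B = 134
  G = 156
  F = -39 + 4·156 = 585
  W = 25 + 5·156 + 3·585 = 2560
  V = 130 + 5·134 − 156 − 4·2560 = -9596
Option 1 (W := 202):
  B = 134
  G = 156
  F = -39 + 4·156 = 585
  W = 202
  V = 130 + 5·134 − 156 − 4·202 = -164
ΔV = -164 − (-9596) = 9432; ΔF = 585 − 585 = 0
Score = 2·9432 + 1·0 = 18864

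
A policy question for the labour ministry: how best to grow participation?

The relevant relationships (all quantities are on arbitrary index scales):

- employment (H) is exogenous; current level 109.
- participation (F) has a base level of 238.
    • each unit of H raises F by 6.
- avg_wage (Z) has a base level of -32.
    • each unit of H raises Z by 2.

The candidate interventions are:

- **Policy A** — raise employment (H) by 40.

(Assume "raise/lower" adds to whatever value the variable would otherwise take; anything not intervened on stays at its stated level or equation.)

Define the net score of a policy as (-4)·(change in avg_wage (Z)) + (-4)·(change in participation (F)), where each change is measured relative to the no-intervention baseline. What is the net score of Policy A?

Baseline:
  H = 109
  F = 238 + 6·109 = 892
  Z = -32 + 2·109 = 186
Policy A (H + 40):
  H = 109 + 40 = 149
  F = 238 + 6·149 = 1132
  Z = -32 + 2·149 = 266
ΔZ = 266 − 186 = 80; ΔF = 1132 − 892 = 240
Score = (-4)·80 + (-4)·240 = -1280

-1280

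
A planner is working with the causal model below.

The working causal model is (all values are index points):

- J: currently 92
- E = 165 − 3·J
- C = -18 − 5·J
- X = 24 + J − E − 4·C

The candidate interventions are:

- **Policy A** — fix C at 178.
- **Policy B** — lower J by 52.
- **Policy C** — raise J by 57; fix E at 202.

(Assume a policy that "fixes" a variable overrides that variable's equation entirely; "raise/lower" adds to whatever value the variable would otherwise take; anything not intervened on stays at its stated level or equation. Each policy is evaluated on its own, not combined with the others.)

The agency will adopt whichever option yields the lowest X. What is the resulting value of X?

-485

Policy A (C := 178):
  J = 92
  E = 165 − 3·92 = -111
  C = 178
  X = 24 + 92 − (-111) − 4·178 = -485
Policy B (J − 52):
  J = 92 − 52 = 40
  E = 165 − 3·40 = 45
  C = -18 − 5·40 = -218
  X = 24 + 40 − 45 − 4·(-218) = 891
Policy C (J + 57, E := 202):
  J = 92 + 57 = 149
  E = 202
  C = -18 − 5·149 = -763
  X = 24 + 149 − 202 − 4·(-763) = 3023
Comparing — Policy A: X=-485, Policy B: X=891, Policy C: X=3023. Lowest is -485 (Policy A).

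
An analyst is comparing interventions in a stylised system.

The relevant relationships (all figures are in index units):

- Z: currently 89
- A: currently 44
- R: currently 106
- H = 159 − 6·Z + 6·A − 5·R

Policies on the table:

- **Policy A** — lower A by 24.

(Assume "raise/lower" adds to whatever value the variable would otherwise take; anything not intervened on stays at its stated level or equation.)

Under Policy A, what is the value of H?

-785

Policy A (A − 24):
  Z = 89
  A = 44 − 24 = 20
  R = 106
  H = 159 − 6·89 + 6·20 − 5·106 = -785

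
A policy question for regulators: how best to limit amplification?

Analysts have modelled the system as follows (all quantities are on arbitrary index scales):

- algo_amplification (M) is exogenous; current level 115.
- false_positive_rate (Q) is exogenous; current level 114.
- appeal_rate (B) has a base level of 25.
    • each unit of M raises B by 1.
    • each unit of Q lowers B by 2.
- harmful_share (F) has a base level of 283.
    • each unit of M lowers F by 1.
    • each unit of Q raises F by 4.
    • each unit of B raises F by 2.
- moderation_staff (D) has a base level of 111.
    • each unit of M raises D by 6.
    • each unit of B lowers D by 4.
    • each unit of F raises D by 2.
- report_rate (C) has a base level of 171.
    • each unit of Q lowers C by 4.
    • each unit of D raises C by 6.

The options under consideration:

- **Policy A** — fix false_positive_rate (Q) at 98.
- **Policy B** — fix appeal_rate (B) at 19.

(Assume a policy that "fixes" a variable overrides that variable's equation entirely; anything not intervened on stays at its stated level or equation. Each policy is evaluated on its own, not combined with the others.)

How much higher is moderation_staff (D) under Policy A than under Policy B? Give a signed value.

Policy A (Q := 98):
  M = 115
  Q = 98
  B = 25 + 115 − 2·98 = -56
  F = 283 − 115 + 4·98 + 2·(-56) = 448
  D = 111 + 6·115 − 4·(-56) + 2·448 = 1921
Policy B (B := 19):
  M = 115
  Q = 114
  B = 19
  F = 283 − 115 + 4·114 + 2·19 = 662
  D = 111 + 6·115 − 4·19 + 2·662 = 2049
D: 1921 − 2049 = -128

-128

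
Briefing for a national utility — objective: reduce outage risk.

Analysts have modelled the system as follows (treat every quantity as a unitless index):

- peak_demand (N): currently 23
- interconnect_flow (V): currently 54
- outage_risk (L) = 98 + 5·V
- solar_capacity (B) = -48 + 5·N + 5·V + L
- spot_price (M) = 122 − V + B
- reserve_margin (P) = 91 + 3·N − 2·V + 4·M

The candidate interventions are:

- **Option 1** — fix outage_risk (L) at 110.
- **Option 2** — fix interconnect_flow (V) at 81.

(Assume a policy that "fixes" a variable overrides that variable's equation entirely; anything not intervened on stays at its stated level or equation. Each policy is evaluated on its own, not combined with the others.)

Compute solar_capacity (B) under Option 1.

Option 1 (L := 110):
  N = 23
  V = 54
  L = 110
  B = -48 + 5·23 + 5·54 + 110 = 447

447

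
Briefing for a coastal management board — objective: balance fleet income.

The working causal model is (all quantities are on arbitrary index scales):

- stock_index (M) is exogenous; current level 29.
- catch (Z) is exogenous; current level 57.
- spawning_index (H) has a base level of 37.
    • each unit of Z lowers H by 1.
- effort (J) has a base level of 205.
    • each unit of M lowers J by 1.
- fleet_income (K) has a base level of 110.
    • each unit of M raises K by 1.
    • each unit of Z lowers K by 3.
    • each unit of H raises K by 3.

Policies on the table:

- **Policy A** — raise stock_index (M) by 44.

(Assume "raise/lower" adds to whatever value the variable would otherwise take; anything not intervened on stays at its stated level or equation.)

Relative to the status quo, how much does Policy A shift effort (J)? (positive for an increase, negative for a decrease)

-44

Baseline:
  M = 29
  J = 205 − 29 = 176
Policy A (M + 44):
  M = 29 + 44 = 73
  J = 205 − 73 = 132
Change in J: 132 − 176 = -44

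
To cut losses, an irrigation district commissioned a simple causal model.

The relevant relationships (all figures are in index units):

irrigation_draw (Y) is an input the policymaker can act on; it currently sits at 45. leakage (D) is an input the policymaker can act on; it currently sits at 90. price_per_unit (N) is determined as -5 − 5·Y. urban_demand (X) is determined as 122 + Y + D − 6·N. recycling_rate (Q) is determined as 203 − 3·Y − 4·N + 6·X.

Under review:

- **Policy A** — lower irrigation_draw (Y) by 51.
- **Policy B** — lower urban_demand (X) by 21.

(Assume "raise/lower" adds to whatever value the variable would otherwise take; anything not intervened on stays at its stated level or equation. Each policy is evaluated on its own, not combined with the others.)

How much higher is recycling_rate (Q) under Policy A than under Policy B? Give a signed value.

Policy A (Y − 51):
  Y = 45 − 51 = -6
  D = 90
  N = -5 − 5·(-6) = 25
  X = 122 + (-6) + 90 − 6·25 = 56
  Q = 203 − 3·(-6) − 4·25 + 6·56 = 457
Policy B (X − 21):
  Y = 45
  D = 90
  N = -5 − 5·45 = -230
  X = 122 + 45 + 90 − 6·(-230) (−21 from intervention) = 1616
  Q = 203 − 3·45 − 4·(-230) + 6·1616 = 10684
Q: 457 − 10684 = -10227

-10227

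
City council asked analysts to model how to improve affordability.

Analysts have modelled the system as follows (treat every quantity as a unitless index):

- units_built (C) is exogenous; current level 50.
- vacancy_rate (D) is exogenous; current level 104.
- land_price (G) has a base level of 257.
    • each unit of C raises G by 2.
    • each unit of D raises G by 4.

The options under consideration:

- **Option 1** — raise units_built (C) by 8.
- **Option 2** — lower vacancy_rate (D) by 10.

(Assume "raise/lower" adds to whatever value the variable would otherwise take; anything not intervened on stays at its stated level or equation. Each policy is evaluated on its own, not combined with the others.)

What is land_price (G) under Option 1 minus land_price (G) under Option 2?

Option 1 (C + 8):
  C = 50 + 8 = 58
  D = 104
  G = 257 + 2·58 + 4·104 = 789
Option 2 (D − 10):
  C = 50
  D = 104 − 10 = 94
  G = 257 + 2·50 + 4·94 = 733
G: 789 − 733 = 56

56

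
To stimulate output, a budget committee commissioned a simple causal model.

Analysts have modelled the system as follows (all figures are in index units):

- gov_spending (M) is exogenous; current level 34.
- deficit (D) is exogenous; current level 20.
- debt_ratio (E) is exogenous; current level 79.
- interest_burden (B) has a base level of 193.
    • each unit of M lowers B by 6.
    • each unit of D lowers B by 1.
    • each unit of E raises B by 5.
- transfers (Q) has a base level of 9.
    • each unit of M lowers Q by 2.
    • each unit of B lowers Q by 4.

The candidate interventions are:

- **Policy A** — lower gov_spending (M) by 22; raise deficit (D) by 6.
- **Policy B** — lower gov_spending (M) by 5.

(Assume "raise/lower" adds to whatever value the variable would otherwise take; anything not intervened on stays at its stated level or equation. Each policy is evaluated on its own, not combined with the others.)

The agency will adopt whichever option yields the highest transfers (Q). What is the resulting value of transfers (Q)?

-1625

Policy A (M − 22, D + 6):
  M = 34 − 22 = 12
  D = 20 + 6 = 26
  E = 79
  B = 193 − 6·12 − 26 + 5·79 = 490
  Q = 9 − 2·12 − 4·490 = -1975
Policy B (M − 5):
  M = 34 − 5 = 29
  D = 20
  E = 79
  B = 193 − 6·29 − 20 + 5·79 = 394
  Q = 9 − 2·29 − 4·394 = -1625
Comparing — Policy A: Q=-1975, Policy B: Q=-1625. Highest is -1625 (Policy B).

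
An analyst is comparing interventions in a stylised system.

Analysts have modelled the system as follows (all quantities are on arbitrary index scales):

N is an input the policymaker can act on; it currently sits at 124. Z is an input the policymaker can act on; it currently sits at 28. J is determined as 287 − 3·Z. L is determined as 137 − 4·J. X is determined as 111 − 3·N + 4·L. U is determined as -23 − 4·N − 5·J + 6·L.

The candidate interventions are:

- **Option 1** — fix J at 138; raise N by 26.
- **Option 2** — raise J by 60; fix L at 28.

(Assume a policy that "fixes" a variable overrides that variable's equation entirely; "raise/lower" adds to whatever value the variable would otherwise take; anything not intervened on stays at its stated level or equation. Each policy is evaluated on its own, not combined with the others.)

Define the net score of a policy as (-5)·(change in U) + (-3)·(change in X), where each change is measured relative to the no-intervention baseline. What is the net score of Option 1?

-11791

Baseline:
  N = 124
  Z = 28
  J = 287 − 3·28 = 203
  L = 137 − 4·203 = -675
  X = 111 − 3·124 + 4·(-675) = -2961
  U = -23 − 4·124 − 5·203 + 6·(-675) = -5584
Option 1 (J := 138, N + 26):
  N = 124 + 26 = 150
  Z = 28
  J = 138
  L = 137 − 4·138 = -415
  X = 111 − 3·150 + 4·(-415) = -1999
  U = -23 − 4·150 − 5·138 + 6·(-415) = -3803
ΔU = -3803 − (-5584) = 1781; ΔX = -1999 − (-2961) = 962
Score = (-5)·1781 + (-3)·962 = -11791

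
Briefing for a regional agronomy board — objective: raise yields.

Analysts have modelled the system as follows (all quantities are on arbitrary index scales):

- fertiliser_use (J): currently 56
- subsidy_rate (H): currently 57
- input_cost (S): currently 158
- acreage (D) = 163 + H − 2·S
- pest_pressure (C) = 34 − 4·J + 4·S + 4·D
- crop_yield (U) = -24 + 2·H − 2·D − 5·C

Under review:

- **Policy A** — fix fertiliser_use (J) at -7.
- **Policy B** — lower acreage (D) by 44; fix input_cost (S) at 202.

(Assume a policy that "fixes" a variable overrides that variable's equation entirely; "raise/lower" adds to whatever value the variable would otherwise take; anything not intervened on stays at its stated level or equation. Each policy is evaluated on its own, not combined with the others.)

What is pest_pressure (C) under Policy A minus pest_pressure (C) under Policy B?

Policy A (J := -7):
  J = -7
  H = 57
  S = 158
  D = 163 + 57 − 2·158 = -96
  C = 34 − 4·(-7) + 4·158 + 4·(-96) = 310
Policy B (D − 44, S := 202):
  J = 56
  H = 57
  S = 202
  D = 163 + 57 − 2·202 (−44 from intervention) = -228
  C = 34 − 4·56 + 4·202 + 4·(-228) = -294
C: 310 − (-294) = 604

604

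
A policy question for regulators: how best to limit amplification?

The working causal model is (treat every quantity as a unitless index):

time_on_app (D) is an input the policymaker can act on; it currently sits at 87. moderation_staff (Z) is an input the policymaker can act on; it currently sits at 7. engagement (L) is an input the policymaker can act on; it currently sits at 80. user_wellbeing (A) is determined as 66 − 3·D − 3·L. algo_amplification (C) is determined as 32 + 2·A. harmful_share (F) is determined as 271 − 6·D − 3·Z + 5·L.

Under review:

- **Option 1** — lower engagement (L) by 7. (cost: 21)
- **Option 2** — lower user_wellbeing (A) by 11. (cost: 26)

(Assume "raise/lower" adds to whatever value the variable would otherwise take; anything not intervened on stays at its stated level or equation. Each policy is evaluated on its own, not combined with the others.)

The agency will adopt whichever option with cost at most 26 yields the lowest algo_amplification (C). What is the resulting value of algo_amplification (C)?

-860

Option 1 (L − 7):
  D = 87
  L = 80 − 7 = 73
  A = 66 − 3·87 − 3·73 = -414
  C = 32 + 2·(-414) = -796
Option 2 (A − 11):
  D = 87
  L = 80
  A = 66 − 3·87 − 3·80 (−11 from intervention) = -446
  C = 32 + 2·(-446) = -860
Comparing — Option 1: C=-796, Option 2: C=-860. Lowest is -860 (Option 2).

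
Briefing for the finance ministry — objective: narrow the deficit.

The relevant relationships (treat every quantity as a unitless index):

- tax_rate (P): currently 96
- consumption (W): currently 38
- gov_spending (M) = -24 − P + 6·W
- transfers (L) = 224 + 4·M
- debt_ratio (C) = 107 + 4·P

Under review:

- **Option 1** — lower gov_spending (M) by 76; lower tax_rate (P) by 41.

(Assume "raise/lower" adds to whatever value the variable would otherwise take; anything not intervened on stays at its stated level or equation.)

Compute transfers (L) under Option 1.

Option 1 (M − 76, P − 41):
  P = 96 − 41 = 55
  W = 38
  M = -24 − 55 + 6·38 (−76 from intervention) = 73
  L = 224 + 4·73 = 516

516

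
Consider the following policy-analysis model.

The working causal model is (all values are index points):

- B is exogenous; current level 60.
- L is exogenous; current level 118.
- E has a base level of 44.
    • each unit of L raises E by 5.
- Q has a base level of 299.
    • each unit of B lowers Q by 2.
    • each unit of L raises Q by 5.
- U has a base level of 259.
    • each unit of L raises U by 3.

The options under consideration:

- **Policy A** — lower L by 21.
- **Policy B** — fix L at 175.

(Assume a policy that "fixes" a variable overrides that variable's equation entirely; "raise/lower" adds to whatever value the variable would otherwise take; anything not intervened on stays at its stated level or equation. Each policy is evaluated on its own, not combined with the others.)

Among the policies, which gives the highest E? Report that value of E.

Policy A (L − 21):
  L = 118 − 21 = 97
  E = 44 + 5·97 = 529
Policy B (L := 175):
  L = 175
  E = 44 + 5·175 = 919
Comparing — Policy A: E=529, Policy B: E=919. Highest is 919 (Policy B).

919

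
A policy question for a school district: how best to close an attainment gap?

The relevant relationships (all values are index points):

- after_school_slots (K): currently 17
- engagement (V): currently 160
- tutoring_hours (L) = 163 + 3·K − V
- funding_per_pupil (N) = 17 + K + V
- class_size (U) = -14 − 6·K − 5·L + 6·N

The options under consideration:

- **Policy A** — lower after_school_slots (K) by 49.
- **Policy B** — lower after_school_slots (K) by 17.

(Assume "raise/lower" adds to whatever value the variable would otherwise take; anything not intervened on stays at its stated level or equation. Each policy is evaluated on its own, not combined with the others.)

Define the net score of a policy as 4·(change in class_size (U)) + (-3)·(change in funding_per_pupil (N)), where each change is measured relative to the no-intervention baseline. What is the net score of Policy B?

1071

Baseline:
  K = 17
  V = 160
  L = 163 + 3·17 − 160 = 54
  N = 17 + 17 + 160 = 194
  U = -14 − 6·17 − 5·54 + 6·194 = 778
Policy B (K − 17):
  K = 17 − 17 = 0
  V = 160
  L = 163 + 3·0 − 160 = 3
  N = 17 + 0 + 160 = 177
  U = -14 − 6·0 − 5·3 + 6·177 = 1033
ΔU = 1033 − 778 = 255; ΔN = 177 − 194 = -17
Score = 4·255 + (-3)·(-17) = 1071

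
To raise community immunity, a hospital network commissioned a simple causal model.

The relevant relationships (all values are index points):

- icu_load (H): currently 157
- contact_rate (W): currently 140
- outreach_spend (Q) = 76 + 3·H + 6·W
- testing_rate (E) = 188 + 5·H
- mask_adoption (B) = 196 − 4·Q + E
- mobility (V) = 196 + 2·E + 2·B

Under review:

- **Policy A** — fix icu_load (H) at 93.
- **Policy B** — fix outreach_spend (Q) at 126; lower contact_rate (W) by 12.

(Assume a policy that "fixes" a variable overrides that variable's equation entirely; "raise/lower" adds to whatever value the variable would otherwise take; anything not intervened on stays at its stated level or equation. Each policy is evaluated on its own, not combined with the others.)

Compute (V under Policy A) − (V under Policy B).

-9832

Policy A (H := 93):
  H = 93
  W = 140
  Q = 76 + 3·93 + 6·140 = 1195
  E = 188 + 5·93 = 653
  B = 196 − 4·1195 + 653 = -3931
  V = 196 + 2·653 + 2·(-3931) = -6360
Policy B (Q := 126, W − 12):
  H = 157
  W = 140 − 12 = 128
  Q = 126
  E = 188 + 5·157 = 973
  B = 196 − 4·126 + 973 = 665
  V = 196 + 2·973 + 2·665 = 3472
V: -6360 − 3472 = -9832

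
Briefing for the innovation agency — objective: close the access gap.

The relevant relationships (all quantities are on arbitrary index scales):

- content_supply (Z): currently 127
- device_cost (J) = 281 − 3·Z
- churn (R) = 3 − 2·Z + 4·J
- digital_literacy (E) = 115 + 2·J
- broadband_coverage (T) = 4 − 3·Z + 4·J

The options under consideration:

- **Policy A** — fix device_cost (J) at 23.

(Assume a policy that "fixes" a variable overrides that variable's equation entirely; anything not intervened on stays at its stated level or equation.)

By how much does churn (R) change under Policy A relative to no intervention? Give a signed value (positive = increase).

Baseline:
  Z = 127
  J = 281 − 3·127 = -100
  R = 3 − 2·127 + 4·(-100) = -651
Policy A (J := 23):
  Z = 127
  J = 23
  R = 3 − 2·127 + 4·23 = -159
Change in R: -159 − (-651) = 492

492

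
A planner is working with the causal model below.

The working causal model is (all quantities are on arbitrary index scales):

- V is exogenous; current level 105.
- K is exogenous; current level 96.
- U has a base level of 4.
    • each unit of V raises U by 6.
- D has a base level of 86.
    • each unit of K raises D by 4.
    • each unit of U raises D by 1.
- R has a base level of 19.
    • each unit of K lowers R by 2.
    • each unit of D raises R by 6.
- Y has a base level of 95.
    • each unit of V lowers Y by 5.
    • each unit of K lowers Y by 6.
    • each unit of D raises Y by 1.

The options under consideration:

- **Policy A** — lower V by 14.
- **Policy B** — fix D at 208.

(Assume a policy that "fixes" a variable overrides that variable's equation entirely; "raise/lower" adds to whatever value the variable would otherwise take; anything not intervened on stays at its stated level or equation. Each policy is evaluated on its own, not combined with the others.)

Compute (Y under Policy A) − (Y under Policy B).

Policy A (V − 14):
  V = 105 − 14 = 91
  K = 96
  U = 4 + 6·91 = 550
  D = 86 + 4·96 + 550 = 1020
  Y = 95 − 5·91 − 6·96 + 1020 = 84
Policy B (D := 208):
  V = 105
  K = 96
  U = 4 + 6·105 = 634
  D = 208
  Y = 95 − 5·105 − 6·96 + 208 = -798
Y: 84 − (-798) = 882

882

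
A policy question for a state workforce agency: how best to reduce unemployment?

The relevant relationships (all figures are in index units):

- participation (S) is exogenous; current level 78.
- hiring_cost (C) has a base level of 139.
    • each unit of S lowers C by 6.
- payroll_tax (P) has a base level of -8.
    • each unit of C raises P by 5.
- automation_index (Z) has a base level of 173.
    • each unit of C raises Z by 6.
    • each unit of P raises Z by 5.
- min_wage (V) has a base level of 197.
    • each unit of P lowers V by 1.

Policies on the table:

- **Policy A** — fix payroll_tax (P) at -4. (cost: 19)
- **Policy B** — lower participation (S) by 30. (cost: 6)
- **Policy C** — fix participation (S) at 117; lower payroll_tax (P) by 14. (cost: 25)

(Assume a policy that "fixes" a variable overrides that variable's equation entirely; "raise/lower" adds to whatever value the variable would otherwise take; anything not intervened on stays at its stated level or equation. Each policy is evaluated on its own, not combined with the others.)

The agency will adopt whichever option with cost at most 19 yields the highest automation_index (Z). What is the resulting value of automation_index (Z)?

-1821

Policy A (P := -4):
  S = 78
  C = 139 − 6·78 = -329
  P = -4
  Z = 173 + 6·(-329) + 5·(-4) = -1821
Policy B (S − 30):
  S = 78 − 30 = 48
  C = 139 − 6·48 = -149
  P = -8 + 5·(-149) = -753
  Z = 173 + 6·(-149) + 5·(-753) = -4486
Comparing — Policy A: Z=-1821, Policy B: Z=-4486. Highest is -1821 (Policy A).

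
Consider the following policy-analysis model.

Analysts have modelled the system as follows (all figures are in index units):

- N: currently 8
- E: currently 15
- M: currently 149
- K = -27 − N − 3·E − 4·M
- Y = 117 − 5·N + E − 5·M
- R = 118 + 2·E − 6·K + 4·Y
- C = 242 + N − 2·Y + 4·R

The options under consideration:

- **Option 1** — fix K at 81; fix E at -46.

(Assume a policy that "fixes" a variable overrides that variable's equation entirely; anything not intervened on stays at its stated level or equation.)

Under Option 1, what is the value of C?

-11586

Option 1 (K := 81, E := -46):
  N = 8
  E = -46
  M = 149
  K = 81
  Y = 117 − 5·8 + (-46) − 5·149 = -714
  R = 118 + 2·(-46) − 6·81 + 4·(-714) = -3316
  C = 242 + 8 − 2·(-714) + 4·(-3316) = -11586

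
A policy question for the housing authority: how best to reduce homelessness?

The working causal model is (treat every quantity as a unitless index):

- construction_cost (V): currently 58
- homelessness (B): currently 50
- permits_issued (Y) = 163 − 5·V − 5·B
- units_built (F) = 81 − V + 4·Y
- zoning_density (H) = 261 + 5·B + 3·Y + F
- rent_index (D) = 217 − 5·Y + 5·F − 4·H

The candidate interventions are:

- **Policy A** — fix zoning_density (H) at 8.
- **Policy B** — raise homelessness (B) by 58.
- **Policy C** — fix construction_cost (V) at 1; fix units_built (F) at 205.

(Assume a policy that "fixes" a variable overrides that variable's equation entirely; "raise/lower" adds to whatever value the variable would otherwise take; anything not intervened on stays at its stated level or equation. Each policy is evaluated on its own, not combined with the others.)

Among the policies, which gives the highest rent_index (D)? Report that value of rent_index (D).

5707

Policy A (H := 8):
  V = 58
  B = 50
  Y = 163 − 5·58 − 5·50 = -377
  F = 81 − 58 + 4·(-377) = -1485
  H = 8
  D = 217 − 5·(-377) + 5·(-1485) − 4·8 = -5355
Policy B (B + 58):
  V = 58
  B = 50 + 58 = 108
  Y = 163 − 5·58 − 5·108 = -667
  F = 81 − 58 + 4·(-667) = -2645
  H = 261 + 5·108 + 3·(-667) + (-2645) = -3845
  D = 217 − 5·(-667) + 5·(-2645) − 4·(-3845) = 5707
Policy C (V := 1, F := 205):
  V = 1
  B = 50
  Y = 163 − 5·1 − 5·50 = -92
  F = 205
  H = 261 + 5·50 + 3·(-92) + 205 = 440
  D = 217 − 5·(-92) + 5·205 − 4·440 = -58
Comparing — Policy A: D=-5355, Policy B: D=5707, Policy C: D=-58. Highest is 5707 (Policy B).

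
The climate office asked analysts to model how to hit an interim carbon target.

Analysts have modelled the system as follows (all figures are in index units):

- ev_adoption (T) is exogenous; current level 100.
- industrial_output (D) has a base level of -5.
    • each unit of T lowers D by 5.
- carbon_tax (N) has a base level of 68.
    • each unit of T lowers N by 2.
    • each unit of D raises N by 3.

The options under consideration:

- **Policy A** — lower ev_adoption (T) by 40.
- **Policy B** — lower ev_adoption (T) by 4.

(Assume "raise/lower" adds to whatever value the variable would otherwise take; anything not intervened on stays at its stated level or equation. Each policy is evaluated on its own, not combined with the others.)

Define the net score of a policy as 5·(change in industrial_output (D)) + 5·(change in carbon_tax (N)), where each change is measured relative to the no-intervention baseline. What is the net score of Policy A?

Baseline:
  T = 100
  D = -5 − 5·100 = -505
  N = 68 − 2·100 + 3·(-505) = -1647
Policy A (T − 40):
  T = 100 − 40 = 60
  D = -5 − 5·60 = -305
  N = 68 − 2·60 + 3·(-305) = -967
ΔD = -305 − (-505) = 200; ΔN = -967 − (-1647) = 680
Score = 5·200 + 5·680 = 4400

4400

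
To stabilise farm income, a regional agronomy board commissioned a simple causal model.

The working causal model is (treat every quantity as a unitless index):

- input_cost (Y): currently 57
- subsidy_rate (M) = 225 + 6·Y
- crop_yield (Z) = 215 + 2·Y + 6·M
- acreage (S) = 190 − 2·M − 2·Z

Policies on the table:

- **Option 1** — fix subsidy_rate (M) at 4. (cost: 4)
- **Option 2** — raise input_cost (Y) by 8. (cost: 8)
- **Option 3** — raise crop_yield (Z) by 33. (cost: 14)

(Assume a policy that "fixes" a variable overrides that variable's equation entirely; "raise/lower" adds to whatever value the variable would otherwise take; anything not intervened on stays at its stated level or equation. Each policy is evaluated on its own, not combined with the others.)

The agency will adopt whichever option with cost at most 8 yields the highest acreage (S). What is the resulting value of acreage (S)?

-524

Option 1 (M := 4):
  Y = 57
  M = 4
  Z = 215 + 2·57 + 6·4 = 353
  S = 190 − 2·4 − 2·353 = -524
Option 2 (Y + 8):
  Y = 57 + 8 = 65
  M = 225 + 6·65 = 615
  Z = 215 + 2·65 + 6·615 = 4035
  S = 190 − 2·615 − 2·4035 = -9110
Comparing — Option 1: S=-524, Option 2: S=-9110. Highest is -524 (Option 1).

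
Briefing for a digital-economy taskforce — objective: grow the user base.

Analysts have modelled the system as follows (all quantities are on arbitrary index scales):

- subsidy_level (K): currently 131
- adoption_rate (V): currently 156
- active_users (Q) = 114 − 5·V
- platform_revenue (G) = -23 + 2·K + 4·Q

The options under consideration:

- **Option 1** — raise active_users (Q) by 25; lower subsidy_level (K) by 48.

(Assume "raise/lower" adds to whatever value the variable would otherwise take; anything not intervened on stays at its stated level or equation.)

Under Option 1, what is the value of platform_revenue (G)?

Option 1 (Q + 25, K − 48):
  K = 131 − 48 = 83
  V = 156
  Q = 114 − 5·156 (+25 from intervention) = -641
  G = -23 + 2·83 + 4·(-641) = -2421

-2421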